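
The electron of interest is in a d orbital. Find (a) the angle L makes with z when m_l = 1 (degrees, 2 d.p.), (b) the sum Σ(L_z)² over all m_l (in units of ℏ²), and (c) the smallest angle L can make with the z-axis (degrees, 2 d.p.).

θ(m_l=1) ≈ 65.91°; Σ(L_z)² = 10 ℏ²; θ_min ≈ 35.26°

A d state has l = 2.
For m_l = 1: cos θ = 1/√6, θ ≈ 65.91°.
Σ m_l² = 10, so Σ(L_z)² = 10 ℏ².
cos θ_min = 2/√6, so θ_min ≈ 35.26°.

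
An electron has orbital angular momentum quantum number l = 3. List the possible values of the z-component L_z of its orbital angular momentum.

L_z ∈ {−3ℏ, −2ℏ, −ℏ, 0, ℏ, 2ℏ, 3ℏ}

L_z = m_l ℏ with m_l ranging from −l to +l in integer steps.
For l = 3: m_l ∈ {-3, -2, -1, 0, 1, 2, 3}.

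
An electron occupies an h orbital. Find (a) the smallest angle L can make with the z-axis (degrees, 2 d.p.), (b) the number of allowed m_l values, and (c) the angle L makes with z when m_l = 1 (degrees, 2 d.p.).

θ_min ≈ 24.09°; 11 values; θ(m_l=1) ≈ 79.48°

For an h orbital, l = 5.
cos θ_min = 5/√30, so θ_min ≈ 24.09°.
There are 2l+1 = 11 values of m_l.
For m_l = 1: cos θ = 1/√30, θ ≈ 79.48°.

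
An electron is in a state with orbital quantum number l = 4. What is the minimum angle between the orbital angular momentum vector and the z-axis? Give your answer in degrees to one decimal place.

θ_min ≈ 26.6°

|L| = √(l(l+1)) ℏ = 2√5 ℏ.
The smallest angle corresponds to the largest L_z, i.e. m_l = l = 4, giving L_z = 4ℏ.
cos θ_min = 4/√20, so θ_min ≈ 26.6°.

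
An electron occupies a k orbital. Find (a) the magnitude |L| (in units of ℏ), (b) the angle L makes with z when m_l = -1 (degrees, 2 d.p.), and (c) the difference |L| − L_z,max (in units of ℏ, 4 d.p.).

|L| = 2√14 ℏ ≈ 7.483ℏ; θ(m_l=-1) ≈ 97.68°; |L|−L_z,max ≈ 0.4833ℏ

The letter k corresponds to l = 7.
|L| = ℏ√(7·8) = 2√14 ℏ ≈ 7.483ℏ.
For m_l = -1: cos θ = -1/√56, θ ≈ 97.68°.
|L| − L_z,max = (2√14 − 7)ℏ ≈ 0.4833ℏ.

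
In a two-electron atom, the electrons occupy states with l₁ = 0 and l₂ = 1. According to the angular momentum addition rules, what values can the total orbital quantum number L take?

Angular momentum addition gives L = |l₁ − l₂|, …, l₁ + l₂.
Allowed values: L = 1.

L = 1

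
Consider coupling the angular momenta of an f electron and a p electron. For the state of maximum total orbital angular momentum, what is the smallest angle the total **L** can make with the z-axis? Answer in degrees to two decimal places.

L runs from |3 − 1| = 2 to 3 + 1 = 4.
So L can be 2, 3, 4.
The maximum is L = 4, with |L_tot| = ℏ√(4·5) = 2√5 ℏ.
The minimum angle with z is arccos(4/√20) ≈ 26.57°.

θ_min ≈ 26.57°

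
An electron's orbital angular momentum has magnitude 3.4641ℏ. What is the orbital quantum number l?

l = 3

|L| = ℏ√(l(l+1)), so l(l+1) = 12.
Solving: l = 3.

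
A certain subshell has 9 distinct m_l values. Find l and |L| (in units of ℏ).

l = 4, |L| = 2√5 ℏ ≈ 4.472ℏ

9 = 2l + 1, so l = (9−1)/2 = 4.
|L| = ℏ√(l(l+1)) = ℏ√(4·5) = 2√5 ℏ.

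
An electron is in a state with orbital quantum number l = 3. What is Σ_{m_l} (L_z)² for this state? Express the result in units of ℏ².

m_l runs from −3 to 3, i.e. {-3, -2, -1, 0, 1, 2, 3}.
Σ m_l² = 2·(1 + 4 + 9) = 28.

Σ(L_z)² = 28 ℏ²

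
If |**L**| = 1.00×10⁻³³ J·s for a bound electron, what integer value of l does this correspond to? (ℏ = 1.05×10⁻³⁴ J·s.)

Dividing by ℏ: |L|/ℏ ≈ 9.524.
l(l+1) ≈ 9.524² ≈ 90.70, so l = 9.

l = 9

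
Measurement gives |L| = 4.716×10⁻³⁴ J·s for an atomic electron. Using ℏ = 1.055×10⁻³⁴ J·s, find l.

Dividing by ℏ: |L|/ℏ ≈ 4.470.
Set l(l+1) = 19.98; the integer solution is l = 4.

l = 4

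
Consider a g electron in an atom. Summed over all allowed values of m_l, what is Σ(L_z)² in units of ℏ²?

Σ(L_z)² = 60 ℏ²

A g state has l = 4.
m_l runs from −4 to 4, i.e. {-4, -3, -2, -1, 0, 1, 2, 3, 4}.
Summing m² from −4 to 4: Σ m_l² = 60.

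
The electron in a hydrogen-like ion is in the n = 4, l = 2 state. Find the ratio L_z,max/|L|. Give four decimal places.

|L| = √6 ℏ ≈ 2.4495ℏ, while L_z,max = lℏ = 2ℏ.
L_z,max/|L| = 2/√6 = 0.8165.

L_z,max/|L| = 0.8165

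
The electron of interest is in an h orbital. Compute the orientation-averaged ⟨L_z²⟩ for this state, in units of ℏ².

An h state has l = 5.
m_l runs from −5 to 5, i.e. {-5, -4, -3, -2, -1, 0, 1, 2, 3, 4, 5}.
Average of L_z² over 11 states: 110/11 ℏ² = 10 ℏ².

⟨L_z²⟩ = 10 ℏ²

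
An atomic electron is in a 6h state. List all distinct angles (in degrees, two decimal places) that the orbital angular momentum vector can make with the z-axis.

θ ∈ {24.09°, 43.09°, 56.79°, 68.58°, 79.48°, 90.00°, 100.52°, 111.42°, 123.21°, 136.91°, 155.91°}

The 6h subshell has l = 5.
|L| = √(l(l+1)) ℏ = √30 ℏ.
cos θ = m_l/√30 for each m_l ∈ {-5, -4, -3, -2, -1, 0, 1, 2, 3, 4, 5}.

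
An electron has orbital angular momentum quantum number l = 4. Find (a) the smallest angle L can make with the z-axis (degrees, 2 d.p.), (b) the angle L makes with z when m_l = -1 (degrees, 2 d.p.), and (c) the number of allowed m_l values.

θ_min ≈ 26.57°; θ(m_l=-1) ≈ 102.92°; 9 values

cos θ_min = 4/√20, so θ_min ≈ 26.57°.
For m_l = -1: cos θ = -1/√20, θ ≈ 102.92°.
There are 2l+1 = 9 values of m_l.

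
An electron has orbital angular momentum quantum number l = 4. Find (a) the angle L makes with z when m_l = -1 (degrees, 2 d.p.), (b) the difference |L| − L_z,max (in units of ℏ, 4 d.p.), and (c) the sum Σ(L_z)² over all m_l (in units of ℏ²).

For m_l = -1: cos θ = -1/√20, θ ≈ 102.92°.
|L| − L_z,max = (2√5 − 4)ℏ ≈ 0.4721ℏ.
Σ m_l² = 60, so Σ(L_z)² = 60 ℏ².

θ(m_l=-1) ≈ 102.92°; |L|−L_z,max ≈ 0.4721ℏ; Σ(L_z)² = 60 ℏ²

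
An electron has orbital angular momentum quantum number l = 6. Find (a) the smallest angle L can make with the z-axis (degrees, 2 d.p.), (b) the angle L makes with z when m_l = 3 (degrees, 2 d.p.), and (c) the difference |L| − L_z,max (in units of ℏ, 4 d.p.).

cos θ_min = 6/√42, so θ_min ≈ 22.21°.
For m_l = 3: cos θ = 3/√42, θ ≈ 62.42°.
|L| − L_z,max = (√42 − 6)ℏ ≈ 0.4807ℏ.

θ_min ≈ 22.21°; θ(m_l=3) ≈ 62.42°; |L|−L_z,max ≈ 0.4807ℏ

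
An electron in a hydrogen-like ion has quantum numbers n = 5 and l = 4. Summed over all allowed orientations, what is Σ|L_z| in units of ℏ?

Σ|L_z| = 20 ℏ

The allowed m_l values are -4, -3, -2, -1, 0, 1, 2, 3, 4.
Σ|m_l| = 2·4(4+1)/2 = 20.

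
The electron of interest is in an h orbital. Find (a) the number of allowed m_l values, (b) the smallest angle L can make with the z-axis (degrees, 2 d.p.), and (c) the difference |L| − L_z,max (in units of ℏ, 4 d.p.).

An h state has l = 5.
There are 2l+1 = 11 values of m_l.
cos θ_min = 5/√30, so θ_min ≈ 24.09°.
|L| − L_z,max = (√30 − 5)ℏ ≈ 0.4772ℏ.

11 values; θ_min ≈ 24.09°; |L|−L_z,max ≈ 0.4772ℏ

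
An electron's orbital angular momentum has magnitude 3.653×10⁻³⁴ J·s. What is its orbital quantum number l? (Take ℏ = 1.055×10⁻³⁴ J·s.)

l = 3

In units of ℏ, |L| ≈ 3.463.
Set l(l+1) = 11.99; the integer solution is l = 3.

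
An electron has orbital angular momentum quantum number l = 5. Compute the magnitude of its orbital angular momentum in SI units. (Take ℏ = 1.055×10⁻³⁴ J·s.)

|L| = 5.778×10⁻³⁴ J·s

|L| = ℏ√(l(l+1)) = ℏ√(5·6) = √30 ℏ
Numerically, |L| = 5.477 × (1.055×10⁻³⁴ J·s) = 5.778×10⁻³⁴ J·s.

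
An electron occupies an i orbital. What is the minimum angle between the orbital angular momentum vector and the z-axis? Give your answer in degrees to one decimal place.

The letter i corresponds to l = 6.
|L| = √(l(l+1)) ℏ = √42 ℏ.
The smallest angle corresponds to the largest L_z, i.e. m_l = l = 6, giving L_z = 6ℏ.
cos θ_min = 6/√42, so θ_min ≈ 22.2°.

θ_min ≈ 22.2°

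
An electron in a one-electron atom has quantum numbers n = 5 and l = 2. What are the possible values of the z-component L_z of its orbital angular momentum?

L_z ∈ {−2ℏ, −ℏ, 0, ℏ, 2ℏ}

L_z = m_l ℏ with m_l ranging from −l to +l in integer steps.
For l = 2: m_l ∈ {-2, -1, 0, 1, 2}.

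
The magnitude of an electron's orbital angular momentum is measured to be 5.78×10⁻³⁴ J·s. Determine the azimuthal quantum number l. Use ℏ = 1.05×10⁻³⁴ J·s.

|L|/ℏ = (5.78×10⁻³⁴)/(1.05×10⁻³⁴) ≈ 5.505.
l(l+1) ≈ 5.505² ≈ 30.30, so l = 5.

l = 5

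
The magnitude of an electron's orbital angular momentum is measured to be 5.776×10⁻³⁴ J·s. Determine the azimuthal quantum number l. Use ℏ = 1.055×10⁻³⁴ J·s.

Dividing by ℏ: |L|/ℏ ≈ 5.475.
(|L|/ℏ)² = l(l+1) ≈ 29.97 ⇒ l = 5.

l = 5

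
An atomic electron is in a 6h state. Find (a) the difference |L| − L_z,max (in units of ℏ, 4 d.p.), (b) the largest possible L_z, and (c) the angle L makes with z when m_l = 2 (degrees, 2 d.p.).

6h means n = 6, l = 5.
|L| − L_z,max = (√30 − 5)ℏ ≈ 0.4772ℏ.
L_z,max = lℏ = 5ℏ.
For m_l = 2: cos θ = 2/√30, θ ≈ 68.58°.

|L|−L_z,max ≈ 0.4772ℏ; L_z,max = 5ℏ; θ(m_l=2) ≈ 68.58°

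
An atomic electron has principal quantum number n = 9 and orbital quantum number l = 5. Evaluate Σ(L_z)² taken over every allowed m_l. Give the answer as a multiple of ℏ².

m_l runs from −5 to 5, i.e. {-5, -4, -3, -2, -1, 0, 1, 2, 3, 4, 5}.
Summing m² from −5 to 5: Σ m_l² = 110.

Σ(L_z)² = 110 ℏ²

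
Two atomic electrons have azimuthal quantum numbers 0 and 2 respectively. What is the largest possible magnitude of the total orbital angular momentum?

The total orbital quantum number L ranges from |l₁ − l₂| to l₁ + l₂ in integer steps.
So L can be 2.
The largest magnitude corresponds to L = 2: |L_tot| = ℏ√(2·3) = √6 ℏ.

|L_tot|_max = √6 ℏ ≈ 2.449ℏ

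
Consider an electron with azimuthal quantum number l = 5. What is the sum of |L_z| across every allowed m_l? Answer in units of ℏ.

The allowed m_l values are -5, -4, -3, -2, -1, 0, 1, 2, 3, 4, 5.
Σ|m_l| = l(l+1) = 30.

Σ|L_z| = 30 ℏ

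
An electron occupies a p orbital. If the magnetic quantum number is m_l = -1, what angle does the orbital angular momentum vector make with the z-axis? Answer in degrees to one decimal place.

The letter p corresponds to l = 1.
|L|² = l(l+1)ℏ² = 2ℏ², so |L| = √2 ℏ.
L_z = m_l ℏ = −1ℏ.
cos θ = L_z/|L| = -1/√2, so θ ≈ 135.0°.

θ ≈ 135.0°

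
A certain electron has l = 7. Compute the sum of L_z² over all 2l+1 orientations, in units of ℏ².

Σ(L_z)² = 280 ℏ²

m_l ∈ {-7, -6, -5, -4, -3, -2, -1, 0, 1, 2, 3, 4, 5, 6, 7}.
Summing m² from −7 to 7: Σ m_l² = 280.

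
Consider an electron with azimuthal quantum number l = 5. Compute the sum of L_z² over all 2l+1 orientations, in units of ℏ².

Σ(L_z)² = 110 ℏ²

m_l ∈ {-5, -4, -3, -2, -1, 0, 1, 2, 3, 4, 5}.
Summing m² from −5 to 5: Σ m_l² = 110.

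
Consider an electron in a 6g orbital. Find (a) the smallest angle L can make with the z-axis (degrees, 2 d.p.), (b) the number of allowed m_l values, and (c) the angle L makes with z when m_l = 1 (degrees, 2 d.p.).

6g means n = 6, l = 4.
cos θ_min = 4/√20, so θ_min ≈ 26.57°.
There are 2l+1 = 9 values of m_l.
For m_l = 1: cos θ = 1/√20, θ ≈ 77.08°.

θ_min ≈ 26.57°; 9 values; θ(m_l=1) ≈ 77.08°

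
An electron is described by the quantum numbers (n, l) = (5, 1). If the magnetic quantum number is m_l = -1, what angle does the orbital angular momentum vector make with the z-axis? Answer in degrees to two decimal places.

|L|² = l(l+1)ℏ² = 2ℏ², so |L| = √2 ℏ.
L_z = m_l ℏ = −1ℏ.
cos θ = L_z/|L| = -1/√2, so θ ≈ 135.00°.

θ ≈ 135.00°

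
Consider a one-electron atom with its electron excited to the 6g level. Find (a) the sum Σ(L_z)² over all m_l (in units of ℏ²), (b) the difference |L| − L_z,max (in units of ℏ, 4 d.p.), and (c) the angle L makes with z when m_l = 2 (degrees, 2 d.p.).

Σ(L_z)² = 60 ℏ²; |L|−L_z,max ≈ 0.4721ℏ; θ(m_l=2) ≈ 63.43°

The 6g level has l = 4.
Σ m_l² = 60, so Σ(L_z)² = 60 ℏ².
|L| − L_z,max = (2√5 − 4)ℏ ≈ 0.4721ℏ.
For m_l = 2: cos θ = 2/√20, θ ≈ 63.43°.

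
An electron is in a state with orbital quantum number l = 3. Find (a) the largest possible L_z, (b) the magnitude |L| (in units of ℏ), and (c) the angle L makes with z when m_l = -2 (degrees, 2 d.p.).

L_z,max = 3ℏ; |L| = 2√3 ℏ ≈ 3.464ℏ; θ(m_l=-2) ≈ 125.26°

L_z,max = lℏ = 3ℏ.
|L| = ℏ√(3·4) = 2√3 ℏ ≈ 3.464ℏ.
For m_l = -2: cos θ = -2/√12, θ ≈ 125.26°.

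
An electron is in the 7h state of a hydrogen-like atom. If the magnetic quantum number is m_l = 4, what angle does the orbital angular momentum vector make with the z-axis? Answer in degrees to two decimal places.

7h means n = 7, l = 5.
|L|² = l(l+1)ℏ² = 30ℏ², so |L| = √30 ℏ.
L_z = m_l ℏ = 4ℏ.
cos θ = L_z/|L| = 4/√30, so θ ≈ 43.09°.

θ ≈ 43.09°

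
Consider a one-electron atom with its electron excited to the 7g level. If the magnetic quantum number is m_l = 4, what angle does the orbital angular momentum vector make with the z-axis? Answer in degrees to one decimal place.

θ ≈ 26.6°

The 7g level has l = 4.
|L|² = l(l+1)ℏ² = 20ℏ², so |L| = 2√5 ℏ.
L_z = m_l ℏ = 4ℏ.
cos θ = L_z/|L| = 4/√20, so θ ≈ 26.6°.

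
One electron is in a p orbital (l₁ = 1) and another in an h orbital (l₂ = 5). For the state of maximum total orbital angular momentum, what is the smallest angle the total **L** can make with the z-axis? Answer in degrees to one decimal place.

θ_min ≈ 22.2°

The total orbital quantum number L ranges from |l₁ − l₂| to l₁ + l₂ in integer steps.
L ∈ {4, 5, 6}.
The maximum is L = 6, with |L_tot| = ℏ√(6·7) = √42 ℏ.
The minimum angle with z is arccos(6/√42) ≈ 22.2°.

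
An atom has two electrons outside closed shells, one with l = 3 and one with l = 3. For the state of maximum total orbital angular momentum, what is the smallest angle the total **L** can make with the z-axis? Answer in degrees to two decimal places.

θ_min ≈ 22.21°

L runs from |3 − 3| = 0 to 3 + 3 = 6.
Allowed values: L = 0, 1, 2, 3, 4, 5, 6.
The maximum is L = 6, with |L_tot| = ℏ√(6·7) = √42 ℏ.
The minimum angle with z is arccos(6/√42) ≈ 22.21°.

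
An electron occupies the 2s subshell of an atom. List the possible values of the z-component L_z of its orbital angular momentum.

2s means n = 2, l = 0.
L_z = m_l ℏ with m_l ranging from −l to +l in integer steps.
For l = 0: m_l ∈ {0}.

L_z ∈ {0}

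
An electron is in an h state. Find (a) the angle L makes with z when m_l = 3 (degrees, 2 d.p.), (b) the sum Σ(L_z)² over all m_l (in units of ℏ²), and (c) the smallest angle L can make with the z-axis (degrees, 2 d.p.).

For an h orbital, l = 5.
For m_l = 3: cos θ = 3/√30, θ ≈ 56.79°.
Σ m_l² = 110, so Σ(L_z)² = 110 ℏ².
cos θ_min = 5/√30, so θ_min ≈ 24.09°.

θ(m_l=3) ≈ 56.79°; Σ(L_z)² = 110 ℏ²; θ_min ≈ 24.09°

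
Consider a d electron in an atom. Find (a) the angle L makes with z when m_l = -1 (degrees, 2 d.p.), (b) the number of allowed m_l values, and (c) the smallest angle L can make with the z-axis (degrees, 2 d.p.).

θ(m_l=-1) ≈ 114.09°; 5 values; θ_min ≈ 35.26°

D corresponds to l = 2.
For m_l = -1: cos θ = -1/√6, θ ≈ 114.09°.
There are 2l+1 = 5 values of m_l.
cos θ_min = 2/√6, so θ_min ≈ 35.26°.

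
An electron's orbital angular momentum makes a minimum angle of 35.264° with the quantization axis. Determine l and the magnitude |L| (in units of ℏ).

l = 2, |L| = √6 ℏ ≈ 2.449ℏ

cos²θ_min = l/(l+1) = 0.6667.
Solving: l = 2.
Then |L| = ℏ√(2·3) = √6 ℏ.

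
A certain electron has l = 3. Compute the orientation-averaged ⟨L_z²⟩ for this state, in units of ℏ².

⟨L_z²⟩ = 4 ℏ²

The allowed m_l values are -3, -2, -1, 0, 1, 2, 3.
Average of L_z² over 7 states: 28/7 ℏ² = 4 ℏ².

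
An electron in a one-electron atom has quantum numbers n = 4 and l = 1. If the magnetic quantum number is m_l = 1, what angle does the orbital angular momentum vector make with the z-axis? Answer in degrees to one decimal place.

|L| = ℏ√(l(l+1)) = √2 ℏ.
L_z = m_l ℏ = 1ℏ.
cos θ = L_z/|L| = 1/√2, so θ ≈ 45.0°.

θ ≈ 45.0°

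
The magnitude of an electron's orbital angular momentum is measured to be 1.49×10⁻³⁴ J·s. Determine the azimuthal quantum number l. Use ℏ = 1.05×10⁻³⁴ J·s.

In units of ℏ, |L| ≈ 1.419.
Set l(l+1) = 2.01; the integer solution is l = 1.

l = 1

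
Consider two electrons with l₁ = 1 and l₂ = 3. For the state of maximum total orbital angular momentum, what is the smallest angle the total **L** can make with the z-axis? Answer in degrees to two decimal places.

θ_min ≈ 26.57°

The total orbital quantum number L ranges from |l₁ − l₂| to l₁ + l₂ in integer steps.
Allowed values: L = 2, 3, 4.
The maximum is L = 4, with |L_tot| = ℏ√(4·5) = 2√5 ℏ.
The minimum angle with z is arccos(4/√20) ≈ 26.57°.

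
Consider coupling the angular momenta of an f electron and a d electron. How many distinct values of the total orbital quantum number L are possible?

5

Angular momentum addition gives L = |l₁ − l₂|, …, l₁ + l₂.
Allowed values: L = 1, 2, 3, 4, 5.
That is 5 values.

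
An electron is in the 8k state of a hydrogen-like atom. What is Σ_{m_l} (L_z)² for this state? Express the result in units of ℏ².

The 8k subshell has l = 7.
The allowed m_l values are -7, -6, -5, -4, -3, -2, -1, 0, 1, 2, 3, 4, 5, 6, 7.
Σ m_l² = l(l+1)(2l+1)/3 = 7·8·15/3 = 280.

Σ(L_z)² = 280 ℏ²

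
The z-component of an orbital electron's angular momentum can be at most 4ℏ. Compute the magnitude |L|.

|L| = 2√5 ℏ ≈ 4.472ℏ

Since max m_l = l, l = 4.
Then |L| = ℏ√(4·5) = 2√5 ℏ.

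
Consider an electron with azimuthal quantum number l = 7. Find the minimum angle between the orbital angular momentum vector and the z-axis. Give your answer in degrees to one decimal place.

|L| = √(l(l+1)) ℏ = 2√14 ℏ.
The smallest angle corresponds to the largest L_z, i.e. m_l = l = 7, giving L_z = 7ℏ.
cos θ_min = 7/√56, so θ_min ≈ 20.7°.

θ_min ≈ 20.7°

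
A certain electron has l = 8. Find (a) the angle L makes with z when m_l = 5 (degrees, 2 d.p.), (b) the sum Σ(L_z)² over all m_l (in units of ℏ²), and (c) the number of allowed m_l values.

For m_l = 5: cos θ = 5/√72, θ ≈ 53.90°.
Σ m_l² = 408, so Σ(L_z)² = 408 ℏ².
There are 2l+1 = 17 values of m_l.

θ(m_l=5) ≈ 53.90°; Σ(L_z)² = 408 ℏ²; 17 values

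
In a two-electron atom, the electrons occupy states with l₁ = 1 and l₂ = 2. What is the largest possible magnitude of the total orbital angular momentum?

|L_tot|_max = 2√3 ℏ ≈ 3.464ℏ

Angular momentum addition gives L = |l₁ − l₂|, …, l₁ + l₂.
Allowed values: L = 1, 2, 3.
The largest magnitude corresponds to L = 3: |L_tot| = ℏ√(3·4) = 2√3 ℏ.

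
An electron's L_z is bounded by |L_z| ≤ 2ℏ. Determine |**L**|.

L_z,max = lℏ, so l = 2.
|L| = √(l(l+1)) ℏ = √6 ℏ.

|L| = √6 ℏ ≈ 2.449ℏ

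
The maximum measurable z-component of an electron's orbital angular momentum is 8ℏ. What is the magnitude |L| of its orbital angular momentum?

L_z,max = lℏ, so l = 8.
|L| = √(l(l+1)) ℏ = 6√2 ℏ.

|L| = 6√2 ℏ ≈ 8.485ℏ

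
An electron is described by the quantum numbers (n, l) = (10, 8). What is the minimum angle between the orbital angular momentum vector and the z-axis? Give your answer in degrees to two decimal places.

θ_min ≈ 19.47°

|L| = √(l(l+1)) ℏ = 6√2 ℏ.
The smallest angle corresponds to the largest L_z, i.e. m_l = l = 8, giving L_z = 8ℏ.
cos θ_min = 8/√72, so θ_min ≈ 19.47°.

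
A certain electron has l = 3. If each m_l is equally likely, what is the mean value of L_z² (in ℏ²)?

m_l ∈ {-3, -2, -1, 0, 1, 2, 3}.
⟨L_z²⟩ = ℏ²·(Σ m_l²)/(2l+1) = ℏ²·28/7 = 4ℏ².

⟨L_z²⟩ = 4 ℏ²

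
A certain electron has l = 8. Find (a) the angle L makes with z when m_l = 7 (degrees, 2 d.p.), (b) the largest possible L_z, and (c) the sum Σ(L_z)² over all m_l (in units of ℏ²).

θ(m_l=7) ≈ 34.42°; L_z,max = 8ℏ; Σ(L_z)² = 408 ℏ²

For m_l = 7: cos θ = 7/√72, θ ≈ 34.42°.
L_z,max = lℏ = 8ℏ.
Σ m_l² = 408, so Σ(L_z)² = 408 ℏ².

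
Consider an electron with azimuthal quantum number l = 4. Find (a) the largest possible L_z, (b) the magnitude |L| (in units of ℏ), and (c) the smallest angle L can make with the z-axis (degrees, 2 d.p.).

L_z,max = lℏ = 4ℏ.
|L| = ℏ√(4·5) = 2√5 ℏ ≈ 4.472ℏ.
cos θ_min = 4/√20, so θ_min ≈ 26.57°.

L_z,max = 4ℏ; |L| = 2√5 ℏ ≈ 4.472ℏ; θ_min ≈ 26.57°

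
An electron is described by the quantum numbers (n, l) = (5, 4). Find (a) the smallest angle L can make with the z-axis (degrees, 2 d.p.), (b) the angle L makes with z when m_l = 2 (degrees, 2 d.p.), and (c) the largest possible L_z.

cos θ_min = 4/√20, so θ_min ≈ 26.57°.
For m_l = 2: cos θ = 2/√20, θ ≈ 63.43°.
L_z,max = lℏ = 4ℏ.

θ_min ≈ 26.57°; θ(m_l=2) ≈ 63.43°; L_z,max = 4ℏ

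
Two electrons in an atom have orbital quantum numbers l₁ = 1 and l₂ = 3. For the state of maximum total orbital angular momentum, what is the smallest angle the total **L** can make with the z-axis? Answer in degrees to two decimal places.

L runs from |1 − 3| = 2 to 1 + 3 = 4.
Allowed values: L = 2, 3, 4.
The maximum is L = 4, with |L_tot| = ℏ√(4·5) = 2√5 ℏ.
The minimum angle with z is arccos(4/√20) ≈ 26.57°.

θ_min ≈ 26.57°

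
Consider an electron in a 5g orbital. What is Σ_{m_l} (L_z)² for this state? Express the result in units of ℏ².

Σ(L_z)² = 60 ℏ²

For 5g, l = 4.
m_l ∈ {-4, -3, -2, -1, 0, 1, 2, 3, 4}.
Σ m_l² = 2·(1 + 4 + 9 + 16) = 60.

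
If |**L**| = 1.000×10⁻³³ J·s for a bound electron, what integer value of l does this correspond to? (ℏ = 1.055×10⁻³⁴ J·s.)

|L|/ℏ = (1.000×10⁻³³)/(1.055×10⁻³⁴) ≈ 9.479.
l(l+1) ≈ 9.479² ≈ 89.85, so l = 9.

l = 9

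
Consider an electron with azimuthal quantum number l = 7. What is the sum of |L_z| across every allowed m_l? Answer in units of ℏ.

Σ|L_z| = 56 ℏ

m_l ∈ {-7, -6, -5, -4, -3, -2, -1, 0, 1, 2, 3, 4, 5, 6, 7}.
Σ|m_l| = 2·7(7+1)/2 = 56.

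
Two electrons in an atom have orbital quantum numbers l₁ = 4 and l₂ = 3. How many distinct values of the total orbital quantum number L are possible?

The total orbital quantum number L ranges from |l₁ − l₂| to l₁ + l₂ in integer steps.
L ∈ {1, 2, 3, 4, 5, 6, 7}.
That is 7 values.

7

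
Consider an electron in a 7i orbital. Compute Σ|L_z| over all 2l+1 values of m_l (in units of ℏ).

For 7i, l = 6.
m_l ∈ {-6, -5, -4, -3, -2, -1, 0, 1, 2, 3, 4, 5, 6}.
Σ|m_l| = 2(1+2+…+6) = 42.

Σ|L_z| = 42 ℏ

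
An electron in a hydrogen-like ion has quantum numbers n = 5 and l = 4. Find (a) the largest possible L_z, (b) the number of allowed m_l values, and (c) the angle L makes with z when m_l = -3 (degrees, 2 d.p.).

L_z,max = 4ℏ; 9 values; θ(m_l=-3) ≈ 132.13°

L_z,max = lℏ = 4ℏ.
There are 2l+1 = 9 values of m_l.
For m_l = -3: cos θ = -3/√20, θ ≈ 132.13°.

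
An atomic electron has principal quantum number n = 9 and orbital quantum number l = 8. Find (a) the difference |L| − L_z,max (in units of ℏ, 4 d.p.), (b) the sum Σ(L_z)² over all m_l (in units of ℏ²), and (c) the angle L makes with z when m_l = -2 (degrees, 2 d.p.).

|L|−L_z,max ≈ 0.4853ℏ; Σ(L_z)² = 408 ℏ²; θ(m_l=-2) ≈ 103.63°

|L| − L_z,max = (6√2 − 8)ℏ ≈ 0.4853ℏ.
Σ m_l² = 408, so Σ(L_z)² = 408 ℏ².
For m_l = -2: cos θ = -2/√72, θ ≈ 103.63°.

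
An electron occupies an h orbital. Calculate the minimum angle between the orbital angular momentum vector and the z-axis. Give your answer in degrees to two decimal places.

θ_min ≈ 24.09°

For an h orbital, l = 5.
|L| = ℏ√(l(l+1)) = √30 ℏ.
The smallest angle corresponds to the largest L_z, i.e. m_l = l = 5, giving L_z = 5ℏ.
cos θ_min = 5/√30, so θ_min ≈ 24.09°.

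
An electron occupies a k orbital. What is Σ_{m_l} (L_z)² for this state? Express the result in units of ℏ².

Σ(L_z)² = 280 ℏ²

The letter k corresponds to l = 7.
m_l ∈ {-7, -6, -5, -4, -3, -2, -1, 0, 1, 2, 3, 4, 5, 6, 7}.
Σ m_l² = 2·(1 + 4 + 9 + 16 + 25 + 36 + 49) = 280.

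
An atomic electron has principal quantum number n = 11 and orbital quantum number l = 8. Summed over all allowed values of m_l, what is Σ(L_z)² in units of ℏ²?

Σ(L_z)² = 408 ℏ²

m_l runs from −8 to 8, i.e. {-8, -7, -6, -5, -4, -3, -2, -1, 0, 1, 2, 3, 4, 5, 6, 7, 8}.
Summing m² from −8 to 8: Σ m_l² = 408.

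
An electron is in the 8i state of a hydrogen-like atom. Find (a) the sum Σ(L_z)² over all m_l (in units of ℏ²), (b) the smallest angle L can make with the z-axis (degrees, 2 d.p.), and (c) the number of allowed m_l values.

Σ(L_z)² = 182 ℏ²; θ_min ≈ 22.21°; 13 values

The 8i subshell has l = 6.
Σ m_l² = 182, so Σ(L_z)² = 182 ℏ².
cos θ_min = 6/√42, so θ_min ≈ 22.21°.
There are 2l+1 = 13 values of m_l.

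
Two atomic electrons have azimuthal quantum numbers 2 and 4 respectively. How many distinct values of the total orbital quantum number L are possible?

5

By the triangle rule, |l₁ − l₂| ≤ L ≤ l₁ + l₂.
So L can be 2, 3, 4, 5, 6.
That is 5 values.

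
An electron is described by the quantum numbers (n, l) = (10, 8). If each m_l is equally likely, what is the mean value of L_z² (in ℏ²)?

⟨L_z²⟩ = 24 ℏ²

The allowed m_l values are -8, -7, -6, -5, -4, -3, -2, -1, 0, 1, 2, 3, 4, 5, 6, 7, 8.
⟨L_z²⟩ = ℏ²·l(l+1)/3 = 24ℏ².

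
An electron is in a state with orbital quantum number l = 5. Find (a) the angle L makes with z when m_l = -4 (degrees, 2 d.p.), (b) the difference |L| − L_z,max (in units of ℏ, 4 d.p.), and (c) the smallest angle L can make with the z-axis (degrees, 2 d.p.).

For m_l = -4: cos θ = -4/√30, θ ≈ 136.91°.
|L| − L_z,max = (√30 − 5)ℏ ≈ 0.4772ℏ.
cos θ_min = 5/√30, so θ_min ≈ 24.09°.

θ(m_l=-4) ≈ 136.91°; |L|−L_z,max ≈ 0.4772ℏ; θ_min ≈ 24.09°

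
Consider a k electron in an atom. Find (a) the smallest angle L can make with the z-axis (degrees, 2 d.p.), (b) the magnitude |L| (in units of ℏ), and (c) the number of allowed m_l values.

The letter k corresponds to l = 7.
cos θ_min = 7/√56, so θ_min ≈ 20.70°.
|L| = ℏ√(7·8) = 2√14 ℏ ≈ 7.483ℏ.
There are 2l+1 = 15 values of m_l.

θ_min ≈ 20.70°; |L| = 2√14 ℏ ≈ 7.483ℏ; 15 values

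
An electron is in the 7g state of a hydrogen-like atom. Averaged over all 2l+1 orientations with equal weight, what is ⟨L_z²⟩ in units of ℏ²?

For 7g, l = 4.
m_l ∈ {-4, -3, -2, -1, 0, 1, 2, 3, 4}.
⟨L_z²⟩ = ℏ²·(Σ m_l²)/(2l+1) = ℏ²·60/9 = 6.667ℏ².

⟨L_z²⟩ = 6.667 ℏ²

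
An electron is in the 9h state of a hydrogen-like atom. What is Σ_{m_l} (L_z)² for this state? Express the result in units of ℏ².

Σ(L_z)² = 110 ℏ²

The 9h subshell has l = 5.
The allowed m_l values are -5, -4, -3, -2, -1, 0, 1, 2, 3, 4, 5.
Σ m_l² = 2·(1 + 4 + 9 + 16 + 25) = 110.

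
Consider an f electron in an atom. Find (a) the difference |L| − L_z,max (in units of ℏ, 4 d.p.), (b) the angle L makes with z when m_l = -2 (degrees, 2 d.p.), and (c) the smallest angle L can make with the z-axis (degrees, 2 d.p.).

The letter f corresponds to l = 3.
|L| − L_z,max = (2√3 − 3)ℏ ≈ 0.4641ℏ.
For m_l = -2: cos θ = -2/√12, θ ≈ 125.26°.
cos θ_min = 3/√12, so θ_min ≈ 30.00°.

|L|−L_z,max ≈ 0.4641ℏ; θ(m_l=-2) ≈ 125.26°; θ_min ≈ 30.00°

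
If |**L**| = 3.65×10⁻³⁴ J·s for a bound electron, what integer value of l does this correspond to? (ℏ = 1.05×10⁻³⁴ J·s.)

l = 3

|L|/ℏ = (3.65×10⁻³⁴)/(1.05×10⁻³⁴) ≈ 3.476.
Set l(l+1) = 12.08; the integer solution is l = 3.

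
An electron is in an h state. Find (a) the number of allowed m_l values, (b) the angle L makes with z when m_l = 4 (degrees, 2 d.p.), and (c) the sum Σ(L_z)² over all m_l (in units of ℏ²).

11 values; θ(m_l=4) ≈ 43.09°; Σ(L_z)² = 110 ℏ²

H corresponds to l = 5.
There are 2l+1 = 11 values of m_l.
For m_l = 4: cos θ = 4/√30, θ ≈ 43.09°.
Σ m_l² = 110, so Σ(L_z)² = 110 ℏ².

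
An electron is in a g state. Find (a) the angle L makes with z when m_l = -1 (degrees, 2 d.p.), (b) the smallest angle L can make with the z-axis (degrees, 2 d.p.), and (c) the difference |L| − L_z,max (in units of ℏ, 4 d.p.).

θ(m_l=-1) ≈ 102.92°; θ_min ≈ 26.57°; |L|−L_z,max ≈ 0.4721ℏ

The letter g corresponds to l = 4.
For m_l = -1: cos θ = -1/√20, θ ≈ 102.92°.
cos θ_min = 4/√20, so θ_min ≈ 26.57°.
|L| − L_z,max = (2√5 − 4)ℏ ≈ 0.4721ℏ.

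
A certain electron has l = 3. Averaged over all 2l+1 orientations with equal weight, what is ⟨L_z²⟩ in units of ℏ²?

m_l runs from −3 to 3, i.e. {-3, -2, -1, 0, 1, 2, 3}.
⟨L_z²⟩ = ℏ²·(Σ m_l²)/(2l+1) = ℏ²·28/7 = 4ℏ².

⟨L_z²⟩ = 4 ℏ²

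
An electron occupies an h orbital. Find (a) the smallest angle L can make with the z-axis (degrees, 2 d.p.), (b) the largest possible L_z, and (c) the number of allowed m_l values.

θ_min ≈ 24.09°; L_z,max = 5ℏ; 11 values

For an h orbital, l = 5.
cos θ_min = 5/√30, so θ_min ≈ 24.09°.
L_z,max = lℏ = 5ℏ.
There are 2l+1 = 11 values of m_l.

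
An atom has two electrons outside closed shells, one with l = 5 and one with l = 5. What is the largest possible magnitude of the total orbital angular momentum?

|L_tot|_max = √110 ℏ ≈ 10.488ℏ

The total orbital quantum number L ranges from |l₁ − l₂| to l₁ + l₂ in integer steps.
L ∈ {0, 1, 2, 3, 4, 5, 6, 7, 8, 9, 10}.
The largest magnitude corresponds to L = 10: |L_tot| = ℏ√(10·11) = √110 ℏ.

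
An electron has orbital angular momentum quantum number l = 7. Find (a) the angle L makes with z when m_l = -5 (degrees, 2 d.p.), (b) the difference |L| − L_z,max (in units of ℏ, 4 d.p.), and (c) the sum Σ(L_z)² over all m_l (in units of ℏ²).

θ(m_l=-5) ≈ 131.92°; |L|−L_z,max ≈ 0.4833ℏ; Σ(L_z)² = 280 ℏ²

For m_l = -5: cos θ = -5/√56, θ ≈ 131.92°.
|L| − L_z,max = (2√14 − 7)ℏ ≈ 0.4833ℏ.
Σ m_l² = 280, so Σ(L_z)² = 280 ℏ².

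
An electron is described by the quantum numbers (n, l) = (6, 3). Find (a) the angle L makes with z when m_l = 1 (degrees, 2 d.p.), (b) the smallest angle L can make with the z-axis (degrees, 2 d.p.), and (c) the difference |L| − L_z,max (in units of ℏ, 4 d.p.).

θ(m_l=1) ≈ 73.22°; θ_min ≈ 30.00°; |L|−L_z,max ≈ 0.4641ℏ

For m_l = 1: cos θ = 1/√12, θ ≈ 73.22°.
cos θ_min = 3/√12, so θ_min ≈ 30.00°.
|L| − L_z,max = (2√3 − 3)ℏ ≈ 0.4641ℏ.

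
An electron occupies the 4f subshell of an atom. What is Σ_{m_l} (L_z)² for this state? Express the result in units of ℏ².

For 4f, l = 3.
m_l ∈ {-3, -2, -1, 0, 1, 2, 3}.
Σ m_l² = l(l+1)(2l+1)/3 = 3·4·7/3 = 28.

Σ(L_z)² = 28 ℏ²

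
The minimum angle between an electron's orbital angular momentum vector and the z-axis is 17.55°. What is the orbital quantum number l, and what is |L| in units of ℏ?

l = 10, |L| = √110 ℏ ≈ 10.488ℏ

cos²θ_min = l/(l+1) = 0.9091.
Thus l = 0.9091/(1 − 0.9091) ≈ 10.
Then |L| = ℏ√(10·11) = √110 ℏ.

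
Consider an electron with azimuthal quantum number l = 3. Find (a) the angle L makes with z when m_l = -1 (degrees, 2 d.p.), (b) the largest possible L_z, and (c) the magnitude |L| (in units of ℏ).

For m_l = -1: cos θ = -1/√12, θ ≈ 106.78°.
L_z,max = lℏ = 3ℏ.
|L| = ℏ√(3·4) = 2√3 ℏ ≈ 3.464ℏ.

θ(m_l=-1) ≈ 106.78°; L_z,max = 3ℏ; |L| = 2√3 ℏ ≈ 3.464ℏ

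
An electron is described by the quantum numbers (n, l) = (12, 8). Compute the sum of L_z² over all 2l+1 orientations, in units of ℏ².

Σ(L_z)² = 408 ℏ²

m_l runs from −8 to 8, i.e. {-8, -7, -6, -5, -4, -3, -2, -1, 0, 1, 2, 3, 4, 5, 6, 7, 8}.
Σ m_l² = l(l+1)(2l+1)/3 = 8·9·17/3 = 408.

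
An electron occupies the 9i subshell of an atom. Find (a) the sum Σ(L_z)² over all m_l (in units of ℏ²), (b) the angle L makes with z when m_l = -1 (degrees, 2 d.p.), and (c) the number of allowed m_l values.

9i means n = 9, l = 6.
Σ m_l² = 182, so Σ(L_z)² = 182 ℏ².
For m_l = -1: cos θ = -1/√42, θ ≈ 98.88°.
There are 2l+1 = 13 values of m_l.

Σ(L_z)² = 182 ℏ²; θ(m_l=-1) ≈ 98.88°; 13 values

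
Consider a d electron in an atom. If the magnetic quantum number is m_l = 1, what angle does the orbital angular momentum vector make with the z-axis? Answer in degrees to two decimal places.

For a d orbital, l = 2.
|L|² = l(l+1)ℏ² = 6ℏ², so |L| = √6 ℏ.
L_z = m_l ℏ = 1ℏ.
cos θ = L_z/|L| = 1/√6, so θ ≈ 65.91°.

θ ≈ 65.91°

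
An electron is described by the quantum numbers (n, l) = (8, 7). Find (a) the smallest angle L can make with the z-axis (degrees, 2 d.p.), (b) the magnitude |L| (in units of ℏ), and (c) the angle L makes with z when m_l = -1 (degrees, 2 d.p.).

cos θ_min = 7/√56, so θ_min ≈ 20.70°.
|L| = ℏ√(7·8) = 2√14 ℏ ≈ 7.483ℏ.
For m_l = -1: cos θ = -1/√56, θ ≈ 97.68°.

θ_min ≈ 20.70°; |L| = 2√14 ℏ ≈ 7.483ℏ; θ(m_l=-1) ≈ 97.68°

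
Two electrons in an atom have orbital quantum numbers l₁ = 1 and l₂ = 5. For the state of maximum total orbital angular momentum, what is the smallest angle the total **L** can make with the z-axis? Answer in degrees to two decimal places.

θ_min ≈ 22.21°

The total orbital quantum number L ranges from |l₁ − l₂| to l₁ + l₂ in integer steps.
So L can be 4, 5, 6.
The maximum is L = 6, with |L_tot| = ℏ√(6·7) = √42 ℏ.
The minimum angle with z is arccos(6/√42) ≈ 22.21°.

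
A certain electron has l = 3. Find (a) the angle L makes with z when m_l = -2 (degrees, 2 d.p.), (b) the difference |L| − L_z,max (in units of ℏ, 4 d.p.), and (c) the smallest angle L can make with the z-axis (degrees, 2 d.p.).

θ(m_l=-2) ≈ 125.26°; |L|−L_z,max ≈ 0.4641ℏ; θ_min ≈ 30.00°

For m_l = -2: cos θ = -2/√12, θ ≈ 125.26°.
|L| − L_z,max = (2√3 − 3)ℏ ≈ 0.4641ℏ.
cos θ_min = 3/√12, so θ_min ≈ 30.00°.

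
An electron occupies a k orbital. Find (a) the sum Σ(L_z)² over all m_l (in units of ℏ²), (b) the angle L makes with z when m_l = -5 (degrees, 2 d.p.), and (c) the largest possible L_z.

Σ(L_z)² = 280 ℏ²; θ(m_l=-5) ≈ 131.92°; L_z,max = 7ℏ

The letter k corresponds to l = 7.
Σ m_l² = 280, so Σ(L_z)² = 280 ℏ².
For m_l = -5: cos θ = -5/√56, θ ≈ 131.92°.
L_z,max = lℏ = 7ℏ.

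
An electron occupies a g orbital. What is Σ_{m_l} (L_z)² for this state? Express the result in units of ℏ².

Σ(L_z)² = 60 ℏ²

The letter g corresponds to l = 4.
m_l ∈ {-4, -3, -2, -1, 0, 1, 2, 3, 4}.
Σ m_l² = l(l+1)(2l+1)/3 = 4·5·9/3 = 60.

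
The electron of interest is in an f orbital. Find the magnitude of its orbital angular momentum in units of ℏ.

|L| = 2√3 ℏ ≈ 3.464ℏ

An f state has l = 3.
|L| = ℏ√(l(l+1)) = ℏ√(3·4) = 2√3 ℏ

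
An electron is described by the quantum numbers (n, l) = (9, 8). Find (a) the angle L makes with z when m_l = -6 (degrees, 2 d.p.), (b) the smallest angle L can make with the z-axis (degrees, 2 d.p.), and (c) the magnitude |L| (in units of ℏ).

For m_l = -6: cos θ = -6/√72, θ ≈ 135.00°.
cos θ_min = 8/√72, so θ_min ≈ 19.47°.
|L| = ℏ√(8·9) = 6√2 ℏ ≈ 8.485ℏ.

θ(m_l=-6) ≈ 135.00°; θ_min ≈ 19.47°; |L| = 6√2 ℏ ≈ 8.485ℏ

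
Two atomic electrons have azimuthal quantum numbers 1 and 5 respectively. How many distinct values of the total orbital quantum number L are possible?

3

L runs from |1 − 5| = 4 to 1 + 5 = 6.
L ∈ {4, 5, 6}.
That is 3 values.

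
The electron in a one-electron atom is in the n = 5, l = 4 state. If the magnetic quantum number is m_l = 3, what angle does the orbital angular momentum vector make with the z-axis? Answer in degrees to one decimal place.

|L| = ℏ√(l(l+1)) = 2√5 ℏ.
L_z = m_l ℏ = 3ℏ.
cos θ = L_z/|L| = 3/√20, so θ ≈ 47.9°.

θ ≈ 47.9°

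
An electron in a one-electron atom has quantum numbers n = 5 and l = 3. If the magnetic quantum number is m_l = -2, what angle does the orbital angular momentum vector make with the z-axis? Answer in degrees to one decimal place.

θ ≈ 125.3°

|L| = √(l(l+1)) ℏ = 2√3 ℏ.
L_z = m_l ℏ = −2ℏ.
cos θ = L_z/|L| = -2/√12, so θ ≈ 125.3°.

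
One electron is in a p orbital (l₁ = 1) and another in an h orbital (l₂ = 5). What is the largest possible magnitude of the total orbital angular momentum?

|L_tot|_max = √42 ℏ ≈ 6.481ℏ

Angular momentum addition gives L = |l₁ − l₂|, …, l₁ + l₂.
L ∈ {4, 5, 6}.
The largest magnitude corresponds to L = 6: |L_tot| = ℏ√(6·7) = √42 ℏ.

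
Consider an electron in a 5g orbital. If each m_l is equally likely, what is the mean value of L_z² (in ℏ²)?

⟨L_z²⟩ = 6.667 ℏ²

5g means n = 5, l = 4.
The allowed m_l values are -4, -3, -2, -1, 0, 1, 2, 3, 4.
Average of L_z² over 9 states: 60/9 ℏ² = 6.667 ℏ².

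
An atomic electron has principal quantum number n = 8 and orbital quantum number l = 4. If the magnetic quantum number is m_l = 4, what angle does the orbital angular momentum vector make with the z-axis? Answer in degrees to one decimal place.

|L|² = l(l+1)ℏ² = 20ℏ², so |L| = 2√5 ℏ.
L_z = m_l ℏ = 4ℏ.
cos θ = L_z/|L| = 4/√20, so θ ≈ 26.6°.

θ ≈ 26.6°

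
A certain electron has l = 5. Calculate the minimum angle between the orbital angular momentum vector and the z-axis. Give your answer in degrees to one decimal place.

θ_min ≈ 24.1°

|L| = √(l(l+1)) ℏ = √30 ℏ.
The smallest angle corresponds to the largest L_z, i.e. m_l = l = 5, giving L_z = 5ℏ.
cos θ_min = 5/√30, so θ_min ≈ 24.1°.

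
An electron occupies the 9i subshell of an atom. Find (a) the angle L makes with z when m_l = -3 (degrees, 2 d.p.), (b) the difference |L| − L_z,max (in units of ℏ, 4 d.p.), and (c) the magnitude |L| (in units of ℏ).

θ(m_l=-3) ≈ 117.58°; |L|−L_z,max ≈ 0.4807ℏ; |L| = √42 ℏ ≈ 6.481ℏ

9i means n = 9, l = 6.
For m_l = -3: cos θ = -3/√42, θ ≈ 117.58°.
|L| − L_z,max = (√42 − 6)ℏ ≈ 0.4807ℏ.
|L| = ℏ√(6·7) = √42 ℏ ≈ 6.481ℏ.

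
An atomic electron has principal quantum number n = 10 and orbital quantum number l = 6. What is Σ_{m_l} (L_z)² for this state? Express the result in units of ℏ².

Σ(L_z)² = 182 ℏ²

m_l ∈ {-6, -5, -4, -3, -2, -1, 0, 1, 2, 3, 4, 5, 6}.
Σ m_l² = 2·(1 + 4 + 9 + 16 + 25 + 36) = 182.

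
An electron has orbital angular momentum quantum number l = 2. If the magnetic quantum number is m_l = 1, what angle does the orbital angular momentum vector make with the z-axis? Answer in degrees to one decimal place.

θ ≈ 65.9°

|L|² = l(l+1)ℏ² = 6ℏ², so |L| = √6 ℏ.
L_z = m_l ℏ = 1ℏ.
cos θ = L_z/|L| = 1/√6, so θ ≈ 65.9°.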